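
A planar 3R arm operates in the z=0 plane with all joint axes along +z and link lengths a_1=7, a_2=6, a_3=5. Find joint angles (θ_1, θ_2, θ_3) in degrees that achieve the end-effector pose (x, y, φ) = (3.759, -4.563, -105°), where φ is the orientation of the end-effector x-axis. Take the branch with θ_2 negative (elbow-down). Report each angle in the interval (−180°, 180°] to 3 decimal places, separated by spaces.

wrist centre = target − a_3·(cos φ, sin φ) = (5.0531, 0.2666)
cos θ_2 = (25.6049−7²−6²)/(2·7·6) = -0.7071; θ_2 = -134.9982° (elbow-down)
β = atan2(0.2666,5.0531) = 3.0204°; ψ = atan2(-4.2428,2.7575) = -56.9791°
θ_1 = β − ψ = 59.9995°
θ_3 = φ − θ_1 − θ_2 = -30.0013° (wrapped to (-180°,180°])

60.000 -134.998 -30.001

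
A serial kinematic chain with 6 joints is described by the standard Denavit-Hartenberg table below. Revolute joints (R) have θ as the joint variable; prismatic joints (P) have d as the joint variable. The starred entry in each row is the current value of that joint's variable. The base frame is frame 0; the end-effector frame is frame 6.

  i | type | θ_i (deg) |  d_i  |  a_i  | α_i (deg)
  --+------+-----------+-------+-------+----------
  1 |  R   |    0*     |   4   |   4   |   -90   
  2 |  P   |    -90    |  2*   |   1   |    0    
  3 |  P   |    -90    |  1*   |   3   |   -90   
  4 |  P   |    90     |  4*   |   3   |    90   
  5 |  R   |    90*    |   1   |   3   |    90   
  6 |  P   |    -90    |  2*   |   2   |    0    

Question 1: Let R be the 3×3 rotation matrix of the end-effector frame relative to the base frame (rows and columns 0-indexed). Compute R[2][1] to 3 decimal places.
End-effector y-axis (col 1 of R) = (0.0000,-0.0000,1.0000)
R[2][1] = 1.0000

1.000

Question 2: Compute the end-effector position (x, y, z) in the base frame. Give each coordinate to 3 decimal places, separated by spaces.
2.000 -2.000 12.000

after link 1: o_1 = (4.0000, 0.0000, 4.0000)
after link 2: o_2 = (4.0000, 2.0000, 5.0000)
after link 3: o_3 = (1.0000, 3.0000, 5.0000)
after link 4: o_4 = (1.0000, -0.0000, 9.0000)
after link 5: o_5 = (0.0000, -0.0000, 12.0000)
after link 6: o_6 = (2.0000, -2.0000, 12.0000)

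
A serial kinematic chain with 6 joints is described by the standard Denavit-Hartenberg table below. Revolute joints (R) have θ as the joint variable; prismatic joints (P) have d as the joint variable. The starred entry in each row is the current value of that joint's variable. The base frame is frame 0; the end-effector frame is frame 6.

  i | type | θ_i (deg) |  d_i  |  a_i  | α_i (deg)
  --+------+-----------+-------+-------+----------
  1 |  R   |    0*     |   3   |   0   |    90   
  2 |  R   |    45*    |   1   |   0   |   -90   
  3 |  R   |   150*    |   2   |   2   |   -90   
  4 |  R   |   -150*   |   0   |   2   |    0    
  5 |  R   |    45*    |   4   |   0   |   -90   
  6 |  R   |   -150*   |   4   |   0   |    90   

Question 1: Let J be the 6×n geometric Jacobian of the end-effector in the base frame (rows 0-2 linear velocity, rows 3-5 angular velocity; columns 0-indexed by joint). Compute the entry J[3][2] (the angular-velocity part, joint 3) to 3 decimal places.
-0.707

axis z_2 = (-0.7071,-0.0000,0.7071); lever o_n−o_2 = (-6.7977,-1.3983,-1.0910)
cross product → J_v[:, 2] = (0.9887,-5.5781,0.9887)
J_ω[:, 2] = z_2
entry J[3][2] = -0.7071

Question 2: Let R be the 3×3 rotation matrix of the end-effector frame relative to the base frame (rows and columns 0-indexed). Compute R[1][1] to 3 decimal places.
0.483

End-effector y-axis (col 1 of R) = (-0.7745,0.4830,-0.4085)
R[1][1] = 0.4830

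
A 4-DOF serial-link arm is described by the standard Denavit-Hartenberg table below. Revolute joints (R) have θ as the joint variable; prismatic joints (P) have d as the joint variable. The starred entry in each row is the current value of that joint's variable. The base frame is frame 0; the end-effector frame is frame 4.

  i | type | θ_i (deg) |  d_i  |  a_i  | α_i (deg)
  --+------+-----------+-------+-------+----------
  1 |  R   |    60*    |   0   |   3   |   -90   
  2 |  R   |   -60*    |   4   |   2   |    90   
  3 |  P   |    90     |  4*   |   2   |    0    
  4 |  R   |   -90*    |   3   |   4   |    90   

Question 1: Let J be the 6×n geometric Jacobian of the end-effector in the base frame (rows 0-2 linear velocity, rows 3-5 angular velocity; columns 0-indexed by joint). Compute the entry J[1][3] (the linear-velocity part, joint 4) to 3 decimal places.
2.000

axis z_3 = (-0.4330,-0.7500,0.5000); lever o_n−o_3 = (-0.2990,-0.5179,4.9641)
cross product → J_v[:, 3] = (-3.4641,2.0000,0.0000)
J_ω[:, 3] = z_3
entry J[1][3] = 2.0000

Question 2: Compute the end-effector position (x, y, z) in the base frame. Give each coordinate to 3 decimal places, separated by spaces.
after link 1: o_1 = (1.5000, 2.5981, 0.0000)
after link 2: o_2 = (-1.4641, 5.4641, 1.7321)
after link 3: o_3 = (-4.9282, 3.4641, 3.7321)
after link 4: o_4 = (-5.2272, 2.9462, 8.6962)

-5.227 2.946 8.696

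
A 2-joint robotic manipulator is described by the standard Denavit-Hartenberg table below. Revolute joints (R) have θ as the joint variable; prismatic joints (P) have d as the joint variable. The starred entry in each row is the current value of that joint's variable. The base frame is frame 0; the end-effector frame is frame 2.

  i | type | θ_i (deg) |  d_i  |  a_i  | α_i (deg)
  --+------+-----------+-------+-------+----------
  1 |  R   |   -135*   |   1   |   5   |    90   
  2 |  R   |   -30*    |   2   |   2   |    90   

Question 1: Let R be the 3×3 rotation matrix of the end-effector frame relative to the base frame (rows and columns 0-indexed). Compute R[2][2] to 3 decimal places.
-0.866

End-effector z-axis (col 2 of R) = (0.3536,0.3536,-0.8660)
R[2][2] = -0.8660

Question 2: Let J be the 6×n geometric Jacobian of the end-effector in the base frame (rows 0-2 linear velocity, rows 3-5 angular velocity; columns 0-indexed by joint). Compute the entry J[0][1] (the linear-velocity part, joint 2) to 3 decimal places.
axis z_1 = (-0.7071,0.7071,0.0000); lever o_n−o_1 = (-2.6390,0.1895,-1.0000)
cross product → J_v[:, 1] = (-0.7071,-0.7071,1.7321)
J_ω[:, 1] = z_1
entry J[0][1] = -0.7071

-0.707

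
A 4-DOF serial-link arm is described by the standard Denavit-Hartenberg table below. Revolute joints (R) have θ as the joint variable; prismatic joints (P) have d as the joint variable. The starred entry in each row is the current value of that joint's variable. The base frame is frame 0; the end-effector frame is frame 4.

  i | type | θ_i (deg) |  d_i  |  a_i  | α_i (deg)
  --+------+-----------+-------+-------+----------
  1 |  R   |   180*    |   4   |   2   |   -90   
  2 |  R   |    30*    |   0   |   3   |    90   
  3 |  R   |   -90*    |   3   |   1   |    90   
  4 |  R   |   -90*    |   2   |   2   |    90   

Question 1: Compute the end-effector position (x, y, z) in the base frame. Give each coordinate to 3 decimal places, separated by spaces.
-3.366 1.000 4.366

after link 1: o_1 = (-2.0000, 0.0000, 4.0000)
after link 2: o_2 = (-4.5981, 0.0000, 2.5000)
after link 3: o_3 = (-6.0981, 1.0000, 5.0981)
after link 4: o_4 = (-3.3660, 1.0000, 4.3660)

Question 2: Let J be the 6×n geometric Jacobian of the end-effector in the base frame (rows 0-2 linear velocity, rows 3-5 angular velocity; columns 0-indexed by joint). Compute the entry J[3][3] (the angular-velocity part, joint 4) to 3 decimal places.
axis z_3 = (0.8660,-0.0000,0.5000); lever o_n−o_3 = (2.7321,0.0000,-0.7321)
cross product → J_v[:, 3] = (0.0000,2.0000,0.0000)
J_ω[:, 3] = z_3
entry J[3][3] = 0.8660

0.866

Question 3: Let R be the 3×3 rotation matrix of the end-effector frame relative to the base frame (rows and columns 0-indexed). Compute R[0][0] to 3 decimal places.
End-effector x-axis (col 0 of R) = (0.5000,0.0000,-0.8660)
R[0][0] = 0.5000

0.500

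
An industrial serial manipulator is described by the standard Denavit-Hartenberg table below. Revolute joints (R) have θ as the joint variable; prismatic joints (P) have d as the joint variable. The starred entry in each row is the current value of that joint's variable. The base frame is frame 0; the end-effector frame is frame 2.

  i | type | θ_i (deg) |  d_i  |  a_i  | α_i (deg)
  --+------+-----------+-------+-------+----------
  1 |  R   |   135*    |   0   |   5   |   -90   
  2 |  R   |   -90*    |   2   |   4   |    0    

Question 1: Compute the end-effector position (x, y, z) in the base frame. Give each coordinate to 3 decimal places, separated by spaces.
after link 1: o_1 = (-3.5355, 3.5355, 0.0000)
after link 2: o_2 = (-4.9497, 2.1213, 4.0000)

-4.950 2.121 4.000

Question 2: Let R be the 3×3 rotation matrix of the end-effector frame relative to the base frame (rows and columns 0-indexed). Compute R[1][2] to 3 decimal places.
End-effector z-axis (col 2 of R) = (-0.7071,-0.7071,0.0000)
R[1][2] = -0.7071

-0.707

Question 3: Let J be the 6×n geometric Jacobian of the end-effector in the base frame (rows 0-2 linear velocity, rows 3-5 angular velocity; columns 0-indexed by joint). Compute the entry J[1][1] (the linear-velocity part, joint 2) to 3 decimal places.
axis z_1 = (-0.7071,-0.7071,0.0000); lever o_n−o_1 = (-1.4142,-1.4142,4.0000)
cross product → J_v[:, 1] = (-2.8284,2.8284,-0.0000)
J_ω[:, 1] = z_1
entry J[1][1] = 2.8284

2.828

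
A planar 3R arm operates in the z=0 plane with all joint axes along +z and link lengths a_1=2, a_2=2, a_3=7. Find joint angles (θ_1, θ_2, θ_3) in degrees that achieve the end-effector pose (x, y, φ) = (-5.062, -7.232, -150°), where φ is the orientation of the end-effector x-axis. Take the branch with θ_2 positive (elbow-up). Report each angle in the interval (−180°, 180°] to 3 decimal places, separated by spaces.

wrist centre = target − a_3·(cos φ, sin φ) = (1.0002, -3.7320)
cos θ_2 = (14.9282−2²−2²)/(2·2·2) = 0.8660; θ_2 = 30.0003° (elbow-up)
β = atan2(-3.7320,1.0002) = -74.9973°; ψ = atan2(1.0000,3.7320) = 15.0002°
θ_1 = β − ψ = -89.9974°
θ_3 = φ − θ_1 − θ_2 = -90.0029° (wrapped to (-180°,180°])

-89.997 30.000 -90.003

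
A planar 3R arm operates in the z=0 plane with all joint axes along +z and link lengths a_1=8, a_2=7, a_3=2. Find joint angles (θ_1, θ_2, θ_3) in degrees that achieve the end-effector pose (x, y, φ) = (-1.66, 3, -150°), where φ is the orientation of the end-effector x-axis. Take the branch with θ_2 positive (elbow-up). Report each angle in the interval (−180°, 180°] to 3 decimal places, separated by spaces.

wrist centre = target − a_3·(cos φ, sin φ) = (0.0721, 4.0000)
cos θ_2 = (16.0052−8²−7²)/(2·8·7) = -0.8660; θ_2 = 150.0000° (elbow-up)
β = atan2(4.0000,0.0721) = 88.9681°; ψ = atan2(3.5000,1.9378) = 61.0283°
θ_1 = β − ψ = 27.9398°
θ_3 = φ − θ_1 − θ_2 = 32.0603° (wrapped to (-180°,180°])

27.940 150.000 32.060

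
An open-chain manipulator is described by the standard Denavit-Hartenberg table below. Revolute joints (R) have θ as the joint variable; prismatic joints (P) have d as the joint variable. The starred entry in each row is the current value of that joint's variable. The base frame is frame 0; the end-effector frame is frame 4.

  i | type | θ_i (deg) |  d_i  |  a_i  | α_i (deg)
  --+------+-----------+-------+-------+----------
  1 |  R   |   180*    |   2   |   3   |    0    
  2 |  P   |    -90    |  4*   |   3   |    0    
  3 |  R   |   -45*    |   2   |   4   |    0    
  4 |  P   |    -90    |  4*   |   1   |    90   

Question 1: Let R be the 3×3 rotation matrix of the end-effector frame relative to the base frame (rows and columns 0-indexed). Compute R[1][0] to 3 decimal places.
End-effector x-axis (col 0 of R) = (0.7071,-0.7071,0.0000)
R[1][0] = -0.7071

-0.707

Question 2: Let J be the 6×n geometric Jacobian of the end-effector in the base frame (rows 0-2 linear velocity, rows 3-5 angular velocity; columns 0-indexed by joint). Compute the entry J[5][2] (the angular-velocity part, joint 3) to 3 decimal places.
axis z_2 = (0.0000,0.0000,1.0000); lever o_n−o_2 = (3.5355,2.1213,6.0000)
cross product → J_v[:, 2] = (-2.1213,3.5355,0.0000)
J_ω[:, 2] = z_2
entry J[5][2] = 1.0000

1.000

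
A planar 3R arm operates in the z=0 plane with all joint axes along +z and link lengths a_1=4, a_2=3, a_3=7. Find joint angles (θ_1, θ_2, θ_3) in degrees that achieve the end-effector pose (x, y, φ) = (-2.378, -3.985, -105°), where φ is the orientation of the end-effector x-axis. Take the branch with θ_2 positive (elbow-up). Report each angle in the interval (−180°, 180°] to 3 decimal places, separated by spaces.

wrist centre = target − a_3·(cos φ, sin φ) = (-0.5663, 2.7765)
cos θ_2 = (8.0295−4²−3²)/(2·4·3) = -0.7071; θ_2 = 134.9998° (elbow-up)
β = atan2(2.7765,-0.5663) = 101.5274°; ψ = atan2(2.1213,1.8787) = 48.4713°
θ_1 = β − ψ = 53.0561°
θ_3 = φ − θ_1 − θ_2 = 66.9441° (wrapped to (-180°,180°])

53.056 135.000 66.944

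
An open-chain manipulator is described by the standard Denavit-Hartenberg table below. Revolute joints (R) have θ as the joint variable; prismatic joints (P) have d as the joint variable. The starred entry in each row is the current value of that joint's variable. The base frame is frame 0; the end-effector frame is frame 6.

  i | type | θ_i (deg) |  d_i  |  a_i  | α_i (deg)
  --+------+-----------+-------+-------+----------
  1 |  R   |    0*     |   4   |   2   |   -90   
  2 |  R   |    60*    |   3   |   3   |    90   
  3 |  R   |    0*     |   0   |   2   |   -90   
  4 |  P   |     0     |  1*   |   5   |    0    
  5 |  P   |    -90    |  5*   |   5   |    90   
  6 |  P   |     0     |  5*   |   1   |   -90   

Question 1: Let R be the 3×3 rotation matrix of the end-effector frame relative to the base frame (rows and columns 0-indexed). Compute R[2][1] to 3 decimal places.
-0.866

End-effector y-axis (col 1 of R) = (0.5000,0.0000,-0.8660)
R[2][1] = -0.8660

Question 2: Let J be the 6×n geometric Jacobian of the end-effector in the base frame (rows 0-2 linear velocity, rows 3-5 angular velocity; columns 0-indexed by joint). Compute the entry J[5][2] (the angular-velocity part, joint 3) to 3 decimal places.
axis z_2 = (0.8660,0.0000,0.5000); lever o_n−o_2 = (6.1962,6.0000,1.2679)
cross product → J_v[:, 2] = (-3.0000,2.0000,5.1962)
J_ω[:, 2] = z_2
entry J[5][2] = 0.5000

0.500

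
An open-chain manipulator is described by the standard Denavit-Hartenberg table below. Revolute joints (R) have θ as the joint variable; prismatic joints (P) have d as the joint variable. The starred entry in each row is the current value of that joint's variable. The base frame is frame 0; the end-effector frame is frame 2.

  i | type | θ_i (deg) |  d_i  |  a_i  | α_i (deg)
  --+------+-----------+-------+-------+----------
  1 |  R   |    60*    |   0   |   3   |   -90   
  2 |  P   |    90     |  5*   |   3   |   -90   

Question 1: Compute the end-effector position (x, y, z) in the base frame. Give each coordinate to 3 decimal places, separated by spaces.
-2.830 5.098 -3.000

after link 1: o_1 = (1.5000, 2.5981, 0.0000)
after link 2: o_2 = (-2.8301, 5.0981, -3.0000)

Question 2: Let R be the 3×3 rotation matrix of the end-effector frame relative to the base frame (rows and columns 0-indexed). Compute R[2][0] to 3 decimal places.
-1.000

End-effector x-axis (col 0 of R) = (-0.0000,0.0000,-1.0000)
R[2][0] = -1.0000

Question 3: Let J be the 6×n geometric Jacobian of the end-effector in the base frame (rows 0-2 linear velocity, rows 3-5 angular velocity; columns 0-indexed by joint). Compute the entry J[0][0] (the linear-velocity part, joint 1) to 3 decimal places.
axis z_0 = ẑ; lever o_n−o_0 = (-2.8301,5.0981,-3.0000)
cross product → J_v[:, 0] = (-5.0981,-2.8301,0.0000)
J_ω[:, 0] = z_0
entry J[0][0] = -5.0981

-5.098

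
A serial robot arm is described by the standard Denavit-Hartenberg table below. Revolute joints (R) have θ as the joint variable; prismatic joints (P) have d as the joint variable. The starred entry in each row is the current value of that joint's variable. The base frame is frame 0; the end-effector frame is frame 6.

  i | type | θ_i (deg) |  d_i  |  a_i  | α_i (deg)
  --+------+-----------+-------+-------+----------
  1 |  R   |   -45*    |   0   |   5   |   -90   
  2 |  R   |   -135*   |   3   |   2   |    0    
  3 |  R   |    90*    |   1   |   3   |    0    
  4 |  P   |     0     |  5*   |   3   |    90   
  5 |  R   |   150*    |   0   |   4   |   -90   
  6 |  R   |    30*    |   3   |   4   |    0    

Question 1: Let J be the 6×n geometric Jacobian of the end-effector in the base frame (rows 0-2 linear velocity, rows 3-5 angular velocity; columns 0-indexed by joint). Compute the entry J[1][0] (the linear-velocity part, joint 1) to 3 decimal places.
9.719

axis z_0 = ẑ; lever o_n−o_0 = (9.7193,4.6123,-1.3888)
cross product → J_v[:, 0] = (-4.6123,9.7193,0.0000)
J_ω[:, 0] = z_0
entry J[1][0] = 9.7193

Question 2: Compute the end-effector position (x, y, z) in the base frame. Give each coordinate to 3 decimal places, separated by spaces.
after link 1: o_1 = (3.5355, -3.5355, 0.0000)
after link 2: o_2 = (4.6569, -0.4142, 1.4142)
after link 3: o_3 = (6.8640, -1.2071, 3.5355)
after link 4: o_4 = (11.8995, 0.8284, 5.6569)
after link 5: o_5 = (11.5817, 3.9747, 3.2074)
after link 6: o_6 = (9.7193, 4.6123, -1.3888)

9.719 4.612 -1.389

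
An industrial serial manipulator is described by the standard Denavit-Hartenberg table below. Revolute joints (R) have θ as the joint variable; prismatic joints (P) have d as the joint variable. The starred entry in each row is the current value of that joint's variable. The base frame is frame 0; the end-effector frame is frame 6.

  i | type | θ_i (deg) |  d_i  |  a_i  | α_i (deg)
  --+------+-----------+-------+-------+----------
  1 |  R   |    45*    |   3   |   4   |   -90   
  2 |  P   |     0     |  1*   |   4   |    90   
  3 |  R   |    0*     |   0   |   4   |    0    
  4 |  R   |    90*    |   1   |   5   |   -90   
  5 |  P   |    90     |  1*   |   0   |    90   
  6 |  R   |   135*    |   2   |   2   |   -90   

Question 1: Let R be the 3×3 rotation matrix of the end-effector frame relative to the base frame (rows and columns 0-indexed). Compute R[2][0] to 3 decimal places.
0.707

End-effector x-axis (col 0 of R) = (-0.5000,-0.5000,0.7071)
R[2][0] = 0.7071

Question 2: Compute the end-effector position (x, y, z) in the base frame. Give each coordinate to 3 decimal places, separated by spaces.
after link 1: o_1 = (2.8284, 2.8284, 3.0000)
after link 2: o_2 = (4.9497, 6.3640, 3.0000)
after link 3: o_3 = (7.7782, 9.1924, 3.0000)
after link 4: o_4 = (4.2426, 12.7279, 4.0000)
after link 5: o_5 = (3.5355, 12.0208, 4.0000)
after link 6: o_6 = (1.1213, 12.4350, 5.4142)

1.121 12.435 5.414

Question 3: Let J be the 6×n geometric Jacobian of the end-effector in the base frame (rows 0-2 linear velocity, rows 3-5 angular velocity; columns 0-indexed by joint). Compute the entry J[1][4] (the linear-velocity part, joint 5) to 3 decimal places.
prismatic axis z_4 = (-0.7071,-0.7071,0.0000)
J_v[:, 4] = z_4; J_ω[:, 4] = (0,0,0)
entry J[1][4] = -0.7071

-0.707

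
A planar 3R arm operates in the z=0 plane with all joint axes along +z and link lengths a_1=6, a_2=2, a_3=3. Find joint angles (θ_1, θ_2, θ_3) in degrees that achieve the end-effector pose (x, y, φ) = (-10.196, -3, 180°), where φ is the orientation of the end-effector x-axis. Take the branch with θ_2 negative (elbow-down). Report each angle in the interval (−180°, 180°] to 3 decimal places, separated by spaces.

wrist centre = target − a_3·(cos φ, sin φ) = (-7.1960, -3.0000)
cos θ_2 = (60.7824−6²−2²)/(2·6·2) = 0.8659; θ_2 = -30.0105° (elbow-down)
β = atan2(-3.0000,-7.1960) = -157.3688°; ψ = atan2(-1.0003,7.7319) = -7.3717°
θ_1 = β − ψ = -149.9971°
θ_3 = φ − θ_1 − θ_2 = 0.0076° (wrapped to (-180°,180°])

-149.997 -30.010 0.008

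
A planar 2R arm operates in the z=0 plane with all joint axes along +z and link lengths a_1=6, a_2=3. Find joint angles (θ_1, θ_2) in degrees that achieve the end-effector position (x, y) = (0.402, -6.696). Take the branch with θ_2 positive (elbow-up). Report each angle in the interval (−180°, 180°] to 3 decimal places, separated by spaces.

cos θ_2 = (44.9980−6²−3²)/(2·6·3) = -0.0001; θ_2 = 90.0032° (elbow-up)
β = atan2(-6.6960,0.4020) = -86.5643°; ψ = atan2(3.0000,5.9998) = 26.5657°
θ_1 = β − ψ = -113.1300°

-113.130 90.003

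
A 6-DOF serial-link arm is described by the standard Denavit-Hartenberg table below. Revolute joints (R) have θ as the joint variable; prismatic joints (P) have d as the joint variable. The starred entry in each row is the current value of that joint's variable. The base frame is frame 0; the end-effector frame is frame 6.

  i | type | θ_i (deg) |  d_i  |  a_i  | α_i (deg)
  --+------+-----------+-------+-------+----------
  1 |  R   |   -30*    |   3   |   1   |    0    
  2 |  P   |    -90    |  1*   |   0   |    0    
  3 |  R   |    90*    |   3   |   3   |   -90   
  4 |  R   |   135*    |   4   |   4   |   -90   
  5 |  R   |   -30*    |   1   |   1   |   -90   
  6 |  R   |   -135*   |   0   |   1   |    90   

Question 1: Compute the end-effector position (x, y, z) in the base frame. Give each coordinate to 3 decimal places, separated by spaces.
1.887 3.698 5.199

after link 1: o_1 = (0.8660, -0.5000, 3.0000)
after link 2: o_2 = (0.8660, -0.5000, 4.0000)
after link 3: o_3 = (3.4641, -2.0000, 7.0000)
after link 4: o_4 = (3.0146, 2.8783, 4.1716)
after link 5: o_5 = (2.1219, 3.9711, 4.2663)
after link 6: o_6 = (1.8871, 3.6984, 5.1993)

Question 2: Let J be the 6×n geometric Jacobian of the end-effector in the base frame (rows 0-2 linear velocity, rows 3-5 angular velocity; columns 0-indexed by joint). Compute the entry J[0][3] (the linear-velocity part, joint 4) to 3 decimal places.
axis z_3 = (0.5000,0.8660,0.0000); lever o_n−o_3 = (-1.5770,5.6984,-1.8007)
cross product → J_v[:, 3] = (-1.5594,0.9003,4.2149)
J_ω[:, 3] = z_3
entry J[0][3] = -1.5594

-1.559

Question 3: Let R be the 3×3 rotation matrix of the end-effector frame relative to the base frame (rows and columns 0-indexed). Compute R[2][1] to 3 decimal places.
-0.354

End-effector y-axis (col 1 of R) = (-0.7392,-0.5732,-0.3536)
R[2][1] = -0.3536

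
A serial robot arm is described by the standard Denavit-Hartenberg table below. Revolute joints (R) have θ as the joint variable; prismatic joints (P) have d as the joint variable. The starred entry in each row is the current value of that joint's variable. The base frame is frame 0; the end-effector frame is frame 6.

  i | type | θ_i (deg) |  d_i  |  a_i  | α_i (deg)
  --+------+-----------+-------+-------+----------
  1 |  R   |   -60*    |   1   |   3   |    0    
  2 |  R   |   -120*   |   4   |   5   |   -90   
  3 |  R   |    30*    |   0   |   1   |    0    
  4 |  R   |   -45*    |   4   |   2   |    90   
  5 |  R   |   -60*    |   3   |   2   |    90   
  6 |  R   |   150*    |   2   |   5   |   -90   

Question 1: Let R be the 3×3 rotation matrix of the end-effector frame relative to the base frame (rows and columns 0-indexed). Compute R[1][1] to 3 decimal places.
-0.500

End-effector y-axis (col 1 of R) = (-0.8365,-0.5000,0.2241)
R[1][1] = -0.5000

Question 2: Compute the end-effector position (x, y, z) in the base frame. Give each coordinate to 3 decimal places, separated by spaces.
after link 1: o_1 = (1.5000, -2.5981, 1.0000)
after link 2: o_2 = (-3.5000, -2.5981, 5.0000)
after link 3: o_3 = (-4.3660, -2.5981, 4.5000)
after link 4: o_4 = (-6.2979, -6.5981, 5.0176)
after link 5: o_5 = (-6.4873, -4.8660, 8.1742)
after link 6: o_6 = (-2.0760, -7.6160, 9.5804)

-2.076 -7.616 9.580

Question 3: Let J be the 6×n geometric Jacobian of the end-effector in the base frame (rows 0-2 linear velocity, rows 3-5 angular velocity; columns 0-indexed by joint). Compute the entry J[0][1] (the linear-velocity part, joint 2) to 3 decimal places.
axis z_1 = (0.0000,0.0000,1.0000); lever o_n−o_1 = (-3.5760,-5.0179,8.5804)
cross product → J_v[:, 1] = (5.0179,-3.5760,0.0000)
J_ω[:, 1] = z_1
entry J[0][1] = 5.0179

5.018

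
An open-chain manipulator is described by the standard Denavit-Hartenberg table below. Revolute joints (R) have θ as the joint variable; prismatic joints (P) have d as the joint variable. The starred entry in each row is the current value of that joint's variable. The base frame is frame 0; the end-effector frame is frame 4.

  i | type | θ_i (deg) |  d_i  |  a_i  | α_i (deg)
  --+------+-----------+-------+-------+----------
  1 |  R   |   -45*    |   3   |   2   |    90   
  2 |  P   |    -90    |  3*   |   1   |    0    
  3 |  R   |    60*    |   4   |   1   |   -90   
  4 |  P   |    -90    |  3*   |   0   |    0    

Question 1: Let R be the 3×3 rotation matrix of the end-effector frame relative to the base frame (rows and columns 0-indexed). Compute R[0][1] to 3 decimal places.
0.612

End-effector y-axis (col 1 of R) = (0.6124,-0.6124,-0.5000)
R[0][1] = 0.6124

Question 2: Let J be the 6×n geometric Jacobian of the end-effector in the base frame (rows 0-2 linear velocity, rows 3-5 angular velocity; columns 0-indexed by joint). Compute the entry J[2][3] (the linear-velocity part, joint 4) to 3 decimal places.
prismatic axis z_3 = (0.3536,-0.3536,0.8660)
J_v[:, 3] = z_3; J_ω[:, 3] = (0,0,0)
entry J[2][3] = 0.8660

0.866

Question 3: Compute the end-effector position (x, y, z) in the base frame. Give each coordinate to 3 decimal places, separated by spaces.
after link 1: o_1 = (1.4142, -1.4142, 3.0000)
after link 2: o_2 = (-0.7071, -3.5355, 2.0000)
after link 3: o_3 = (-2.9232, -6.9763, 1.5000)
after link 4: o_4 = (-1.8625, -8.0370, 4.0981)

-1.863 -8.037 4.098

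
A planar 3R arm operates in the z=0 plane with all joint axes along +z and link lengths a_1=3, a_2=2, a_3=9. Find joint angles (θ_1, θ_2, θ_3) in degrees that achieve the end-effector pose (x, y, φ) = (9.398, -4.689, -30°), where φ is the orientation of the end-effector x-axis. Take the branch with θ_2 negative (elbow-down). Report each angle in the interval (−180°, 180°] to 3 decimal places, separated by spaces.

wrist centre = target − a_3·(cos φ, sin φ) = (1.6038, -0.1890)
cos θ_2 = (2.6078−3²−2²)/(2·3·2) = -0.8660; θ_2 = -149.9990° (elbow-down)
β = atan2(-0.1890,1.6038) = -6.7211°; ψ = atan2(-1.0000,1.2680) = -38.2624°
θ_1 = β − ψ = 31.5413°
θ_3 = φ − θ_1 − θ_2 = 88.4577° (wrapped to (-180°,180°])

31.541 -149.999 88.458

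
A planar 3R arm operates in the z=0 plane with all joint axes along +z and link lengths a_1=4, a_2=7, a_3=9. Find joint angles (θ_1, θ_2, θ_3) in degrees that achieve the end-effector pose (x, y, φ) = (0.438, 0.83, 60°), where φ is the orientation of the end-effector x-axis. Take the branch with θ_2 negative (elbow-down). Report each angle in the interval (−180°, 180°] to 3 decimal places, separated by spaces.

-59.999 -90.000 -150.002

wrist centre = target − a_3·(cos φ, sin φ) = (-4.0620, -6.9642)
cos θ_2 = (65.0003−4²−7²)/(2·4·7) = 0.0000; θ_2 = -89.9997° (elbow-down)
β = atan2(-6.9642,-4.0620) = -120.2536°; ψ = atan2(-7.0000,4.0000) = -60.2549°
θ_1 = β − ψ = -59.9987°
θ_3 = φ − θ_1 − θ_2 = -150.0016° (wrapped to (-180°,180°])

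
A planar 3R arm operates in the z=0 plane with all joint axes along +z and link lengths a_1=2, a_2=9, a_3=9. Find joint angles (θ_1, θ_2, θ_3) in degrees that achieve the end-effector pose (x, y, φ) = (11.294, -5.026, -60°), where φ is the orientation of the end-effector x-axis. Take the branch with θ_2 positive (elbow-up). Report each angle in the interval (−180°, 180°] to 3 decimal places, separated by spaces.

wrist centre = target − a_3·(cos φ, sin φ) = (6.7940, 2.7682)
cos θ_2 = (53.8215−2²−9²)/(2·2·9) = -0.8661; θ_2 = 150.0050° (elbow-up)
β = atan2(2.7682,6.7940) = 22.1685°; ψ = atan2(4.4993,-5.7946) = 142.1719°
θ_1 = β − ψ = -120.0033°
θ_3 = φ − θ_1 − θ_2 = -90.0016° (wrapped to (-180°,180°])

-120.003 150.005 -90.002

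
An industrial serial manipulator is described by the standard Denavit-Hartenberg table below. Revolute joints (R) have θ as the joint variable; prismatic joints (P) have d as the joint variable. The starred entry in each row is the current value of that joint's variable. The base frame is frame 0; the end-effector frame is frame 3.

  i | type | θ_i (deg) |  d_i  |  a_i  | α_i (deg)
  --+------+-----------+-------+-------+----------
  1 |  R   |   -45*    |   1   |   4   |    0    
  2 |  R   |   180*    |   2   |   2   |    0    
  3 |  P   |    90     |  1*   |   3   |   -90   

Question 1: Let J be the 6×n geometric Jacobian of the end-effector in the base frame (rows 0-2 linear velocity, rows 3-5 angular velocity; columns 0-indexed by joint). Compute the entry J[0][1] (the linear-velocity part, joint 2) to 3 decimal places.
0.707

axis z_1 = (0.0000,0.0000,1.0000); lever o_n−o_1 = (-3.5355,-0.7071,3.0000)
cross product → J_v[:, 1] = (0.7071,-3.5355,0.0000)
J_ω[:, 1] = z_1
entry J[0][1] = 0.7071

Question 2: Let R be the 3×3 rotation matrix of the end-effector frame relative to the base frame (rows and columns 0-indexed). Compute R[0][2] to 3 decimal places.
End-effector z-axis (col 2 of R) = (0.7071,-0.7071,0.0000)
R[0][2] = 0.7071

0.707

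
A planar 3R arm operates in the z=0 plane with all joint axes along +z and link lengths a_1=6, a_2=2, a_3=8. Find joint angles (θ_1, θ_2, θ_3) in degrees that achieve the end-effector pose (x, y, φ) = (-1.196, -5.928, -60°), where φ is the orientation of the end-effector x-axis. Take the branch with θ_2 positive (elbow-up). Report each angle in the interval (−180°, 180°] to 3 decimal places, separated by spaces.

149.998 120.003 29.999

wrist centre = target − a_3·(cos φ, sin φ) = (-5.1960, 1.0002)
cos θ_2 = (27.9988−6²−2²)/(2·6·2) = -0.5000; θ_2 = 120.0032° (elbow-up)
β = atan2(1.0002,-5.1960) = 169.1041°; ψ = atan2(1.7320,4.9999) = 19.1064°
θ_1 = β − ψ = 149.9978°
θ_3 = φ − θ_1 − θ_2 = 29.9990° (wrapped to (-180°,180°])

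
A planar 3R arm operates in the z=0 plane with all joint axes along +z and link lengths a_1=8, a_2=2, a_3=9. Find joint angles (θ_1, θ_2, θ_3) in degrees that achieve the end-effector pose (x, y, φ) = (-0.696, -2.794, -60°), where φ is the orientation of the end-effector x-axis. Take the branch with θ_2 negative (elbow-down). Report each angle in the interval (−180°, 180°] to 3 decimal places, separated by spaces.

wrist centre = target − a_3·(cos φ, sin φ) = (-5.1960, 5.0002)
cos θ_2 = (52.0007−8²−2²)/(2·8·2) = -0.5000; θ_2 = -119.9985° (elbow-down)
β = atan2(5.0002,-5.1960) = 136.1000°; ψ = atan2(-1.7321,7.0000) = -13.8980°
θ_1 = β − ψ = 149.9980°
θ_3 = φ − θ_1 − θ_2 = -89.9994° (wrapped to (-180°,180°])

149.998 -119.999 -89.999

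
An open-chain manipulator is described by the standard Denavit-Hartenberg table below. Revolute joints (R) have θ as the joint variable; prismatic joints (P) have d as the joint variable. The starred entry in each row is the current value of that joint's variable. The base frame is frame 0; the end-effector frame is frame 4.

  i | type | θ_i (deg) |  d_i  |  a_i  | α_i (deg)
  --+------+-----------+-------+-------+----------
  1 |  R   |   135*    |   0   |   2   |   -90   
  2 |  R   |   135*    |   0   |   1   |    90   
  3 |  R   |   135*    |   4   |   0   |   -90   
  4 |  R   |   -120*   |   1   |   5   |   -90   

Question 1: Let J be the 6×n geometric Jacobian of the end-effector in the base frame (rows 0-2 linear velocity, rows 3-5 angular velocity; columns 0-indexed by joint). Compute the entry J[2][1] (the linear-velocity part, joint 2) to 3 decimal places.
axis z_1 = (-0.7071,-0.7071,0.0000); lever o_n−o_1 = (-1.3847,4.8847,-7.3474)
cross product → J_v[:, 1] = (5.1954,-5.1954,-4.4332)
J_ω[:, 1] = z_1
entry J[2][1] = -4.4332

-4.433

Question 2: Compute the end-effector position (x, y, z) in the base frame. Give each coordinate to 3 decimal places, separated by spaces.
-2.799 6.299 -7.347

after link 1: o_1 = (-1.4142, 1.4142, 0.0000)
after link 2: o_2 = (-0.9142, 0.9142, -0.7071)
after link 3: o_3 = (-2.9142, 2.9142, -3.5355)
after link 4: o_4 = (-2.7989, 6.2989, -7.3474)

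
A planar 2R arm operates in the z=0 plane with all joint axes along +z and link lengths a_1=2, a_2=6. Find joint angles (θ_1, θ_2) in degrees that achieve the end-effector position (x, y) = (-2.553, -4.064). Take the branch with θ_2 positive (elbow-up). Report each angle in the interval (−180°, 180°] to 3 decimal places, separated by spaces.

cos θ_2 = (23.0339−2²−6²)/(2·2·6) = -0.7069; θ_2 = 134.9849° (elbow-up)
β = atan2(-4.0640,-2.5530) = -122.1370°; ψ = atan2(4.2438,-2.2415) = 117.8427°
θ_1 = β − ψ = -239.9797°

120.020 134.985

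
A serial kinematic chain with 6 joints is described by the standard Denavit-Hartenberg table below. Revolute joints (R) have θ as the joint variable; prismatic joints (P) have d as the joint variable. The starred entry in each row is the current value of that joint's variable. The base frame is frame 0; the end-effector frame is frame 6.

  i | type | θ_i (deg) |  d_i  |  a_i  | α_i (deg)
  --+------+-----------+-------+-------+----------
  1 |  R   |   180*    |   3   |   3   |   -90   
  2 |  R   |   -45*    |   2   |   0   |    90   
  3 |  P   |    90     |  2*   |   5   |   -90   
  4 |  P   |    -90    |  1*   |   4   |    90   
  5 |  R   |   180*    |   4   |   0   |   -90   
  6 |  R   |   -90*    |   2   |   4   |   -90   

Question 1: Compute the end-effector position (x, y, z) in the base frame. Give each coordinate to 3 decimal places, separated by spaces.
after link 1: o_1 = (-3.0000, 0.0000, 3.0000)
after link 2: o_2 = (-3.0000, -2.0000, 3.0000)
after link 3: o_3 = (-1.5858, -7.0000, 4.4142)
after link 4: o_4 = (1.9497, -7.0000, 6.5355)
after link 5: o_5 = (1.9497, -3.0000, 6.5355)
after link 6: o_6 = (0.5355, 1.0000, 7.9497)

0.536 1.000 7.950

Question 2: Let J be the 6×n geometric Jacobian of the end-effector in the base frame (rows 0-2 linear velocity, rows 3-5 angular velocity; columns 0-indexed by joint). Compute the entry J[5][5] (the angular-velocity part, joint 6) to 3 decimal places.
0.707

axis z_5 = (-0.7071,0.0000,0.7071); lever o_n−o_5 = (-1.4142,4.0000,1.4142)
cross product → J_v[:, 5] = (-2.8284,0.0000,-2.8284)
J_ω[:, 5] = z_5
entry J[5][5] = 0.7071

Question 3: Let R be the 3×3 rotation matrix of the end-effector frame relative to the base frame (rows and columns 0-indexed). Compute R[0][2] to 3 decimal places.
End-effector z-axis (col 2 of R) = (-0.7071,0.0000,-0.7071)
R[0][2] = -0.7071

-0.707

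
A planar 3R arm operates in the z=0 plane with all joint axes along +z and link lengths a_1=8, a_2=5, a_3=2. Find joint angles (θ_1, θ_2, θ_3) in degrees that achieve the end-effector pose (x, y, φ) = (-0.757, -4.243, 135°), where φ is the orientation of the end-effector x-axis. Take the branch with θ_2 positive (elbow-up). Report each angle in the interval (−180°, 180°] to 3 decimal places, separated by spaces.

-121.751 134.995 121.755

wrist centre = target − a_3·(cos φ, sin φ) = (0.6572, -5.6572)
cos θ_2 = (32.4360−8²−5²)/(2·8·5) = -0.7071; θ_2 = 134.9954° (elbow-up)
β = atan2(-5.6572,0.6572) = -83.3735°; ψ = atan2(3.5358,4.4647) = 38.3771°
θ_1 = β − ψ = -121.7506°
θ_3 = φ − θ_1 − θ_2 = 121.7552° (wrapped to (-180°,180°])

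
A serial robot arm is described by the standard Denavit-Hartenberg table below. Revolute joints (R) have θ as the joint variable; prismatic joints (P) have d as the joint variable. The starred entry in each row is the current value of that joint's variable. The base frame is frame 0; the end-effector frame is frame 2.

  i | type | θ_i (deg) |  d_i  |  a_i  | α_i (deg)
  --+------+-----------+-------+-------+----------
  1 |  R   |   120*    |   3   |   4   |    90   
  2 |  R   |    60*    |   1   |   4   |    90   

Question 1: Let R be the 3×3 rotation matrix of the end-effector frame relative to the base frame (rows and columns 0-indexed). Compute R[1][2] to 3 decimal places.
0.750

End-effector z-axis (col 2 of R) = (-0.4330,0.7500,-0.5000)
R[1][2] = 0.7500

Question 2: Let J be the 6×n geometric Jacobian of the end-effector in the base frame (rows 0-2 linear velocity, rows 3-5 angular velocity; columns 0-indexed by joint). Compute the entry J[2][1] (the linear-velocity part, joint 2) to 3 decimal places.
axis z_1 = (0.8660,0.5000,0.0000); lever o_n−o_1 = (-0.1340,2.2321,3.4641)
cross product → J_v[:, 1] = (1.7321,-3.0000,2.0000)
J_ω[:, 1] = z_1
entry J[2][1] = 2.0000

2.000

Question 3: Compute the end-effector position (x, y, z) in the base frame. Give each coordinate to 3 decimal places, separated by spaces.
-2.134 5.696 6.464

after link 1: o_1 = (-2.0000, 3.4641, 3.0000)
after link 2: o_2 = (-2.1340, 5.6962, 6.4641)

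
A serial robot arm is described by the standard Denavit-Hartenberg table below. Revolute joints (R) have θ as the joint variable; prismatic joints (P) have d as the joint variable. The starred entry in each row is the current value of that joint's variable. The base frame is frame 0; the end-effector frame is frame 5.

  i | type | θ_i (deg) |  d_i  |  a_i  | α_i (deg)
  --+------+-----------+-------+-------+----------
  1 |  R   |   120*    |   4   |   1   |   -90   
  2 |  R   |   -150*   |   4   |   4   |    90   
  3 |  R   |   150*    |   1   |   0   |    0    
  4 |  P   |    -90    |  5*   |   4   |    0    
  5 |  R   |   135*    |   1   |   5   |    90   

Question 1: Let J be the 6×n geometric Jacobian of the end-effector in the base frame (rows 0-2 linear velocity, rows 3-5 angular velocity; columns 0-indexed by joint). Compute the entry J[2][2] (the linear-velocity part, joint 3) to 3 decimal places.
axis z_2 = (0.2500,-0.4330,-0.8660); lever o_n−o_2 = (-1.3545,-1.9939,-7.4770)
cross product → J_v[:, 2] = (1.5109,3.0423,-1.0850)
J_ω[:, 2] = z_2
entry J[2][2] = -1.0850

-1.085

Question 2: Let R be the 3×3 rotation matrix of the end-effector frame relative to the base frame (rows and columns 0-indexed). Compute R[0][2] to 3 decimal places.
-0.949

End-effector z-axis (col 2 of R) = (-0.9486,-0.2888,-0.1294)
R[0][2] = -0.9486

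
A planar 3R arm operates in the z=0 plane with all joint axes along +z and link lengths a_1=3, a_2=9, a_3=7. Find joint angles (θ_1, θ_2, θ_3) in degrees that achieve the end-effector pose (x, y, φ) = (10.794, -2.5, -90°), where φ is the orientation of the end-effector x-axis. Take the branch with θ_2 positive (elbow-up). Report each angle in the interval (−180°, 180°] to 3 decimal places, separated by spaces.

-0.008 30.010 -120.003

wrist centre = target − a_3·(cos φ, sin φ) = (10.7940, 4.5000)
cos θ_2 = (136.7604−3²−9²)/(2·3·9) = 0.8659; θ_2 = 30.0105° (elbow-up)
β = atan2(4.5000,10.7940) = 22.6312°; ψ = atan2(4.5014,10.7934) = 22.6387°
θ_1 = β − ψ = -0.0076°
θ_3 = φ − θ_1 − θ_2 = -120.0029° (wrapped to (-180°,180°])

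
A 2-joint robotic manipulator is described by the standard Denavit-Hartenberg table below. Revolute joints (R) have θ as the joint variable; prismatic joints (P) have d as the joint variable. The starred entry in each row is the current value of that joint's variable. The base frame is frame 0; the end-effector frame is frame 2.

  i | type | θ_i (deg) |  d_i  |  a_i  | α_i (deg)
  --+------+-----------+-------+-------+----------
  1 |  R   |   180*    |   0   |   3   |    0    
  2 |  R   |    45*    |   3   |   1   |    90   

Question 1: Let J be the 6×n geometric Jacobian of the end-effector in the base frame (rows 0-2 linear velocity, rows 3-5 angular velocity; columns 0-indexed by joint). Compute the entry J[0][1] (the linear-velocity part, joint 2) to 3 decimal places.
0.707

axis z_1 = (0.0000,0.0000,1.0000); lever o_n−o_1 = (-0.7071,-0.7071,3.0000)
cross product → J_v[:, 1] = (0.7071,-0.7071,0.0000)
J_ω[:, 1] = z_1
entry J[0][1] = 0.7071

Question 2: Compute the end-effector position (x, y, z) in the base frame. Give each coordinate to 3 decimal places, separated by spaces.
after link 1: o_1 = (-3.0000, 0.0000, 0.0000)
after link 2: o_2 = (-3.7071, -0.7071, 3.0000)

-3.707 -0.707 3.000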